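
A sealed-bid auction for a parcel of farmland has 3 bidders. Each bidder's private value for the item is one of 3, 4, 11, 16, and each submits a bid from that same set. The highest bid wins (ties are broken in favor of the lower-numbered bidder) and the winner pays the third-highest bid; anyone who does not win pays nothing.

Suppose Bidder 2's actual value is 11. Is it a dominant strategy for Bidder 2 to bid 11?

No

Consider the case where Bidder 1 bids 3 and Bidder 3 bids 16.
Truthful bid 11: loses, pays 0, utility 0.
Bid 16 instead: wins, pays 3, utility 11 - 3 = 8.
Since 8 > 0, bidding 16 is strictly better here, so truthful bidding is not dominant.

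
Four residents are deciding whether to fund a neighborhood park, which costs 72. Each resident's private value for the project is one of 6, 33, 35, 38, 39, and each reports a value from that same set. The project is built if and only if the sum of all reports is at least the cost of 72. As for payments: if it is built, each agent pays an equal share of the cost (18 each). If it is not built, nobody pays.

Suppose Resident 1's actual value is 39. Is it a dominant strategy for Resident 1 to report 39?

Check each profile of the others' reports and compare truth against every alternative report.
Others report (6, 6, 33): truth gives 21, best alternative gives 21.
Others report (6, 6, 35): truth gives 21, best alternative gives 21.
Others report (6, 6, 38): truth gives 21, best alternative gives 21.
Others report (6, 6, 39): truth gives 21, best alternative gives 21.
Others report (6, 33, 6): truth gives 21, best alternative gives 21.
Others report (6, 33, 33): truth gives 21, best alternative gives 21.
(Remaining 119 profiles checked similarly; truth is weakly best in each.)
In every case the truthful report is at least as good as any alternative, so it is a dominant strategy.

Yes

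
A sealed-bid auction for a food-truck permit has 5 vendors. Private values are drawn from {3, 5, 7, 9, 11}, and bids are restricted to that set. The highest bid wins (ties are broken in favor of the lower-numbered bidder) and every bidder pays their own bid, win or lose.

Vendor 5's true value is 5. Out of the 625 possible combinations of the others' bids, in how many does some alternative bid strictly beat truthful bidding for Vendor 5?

624

Others bid (3, 3, 3, 5): truth gives -5; bid 7 gives -2 > -5. Violating.
Others bid (3, 3, 3, 7): truth gives -5; bid 3 gives -3 > -5. Violating.
Others bid (3, 3, 3, 9): truth gives -5; bid 3 gives -3 > -5. Violating.
Others bid (3, 3, 3, 11): truth gives -5; bid 3 gives -3 > -5. Violating.
Others bid (3, 3, 3, 3): truth gives 0; no alternative beats it.
(Checking all 625 profiles: 624 have a profitable deviation, 1 does not.)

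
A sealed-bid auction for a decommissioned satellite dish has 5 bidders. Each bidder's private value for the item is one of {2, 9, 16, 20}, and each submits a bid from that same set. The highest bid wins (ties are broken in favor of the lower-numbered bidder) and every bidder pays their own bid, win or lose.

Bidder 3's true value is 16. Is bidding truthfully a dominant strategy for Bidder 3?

Consider the case where Bidder 1 bids 2, Bidder 2 bids 2, Bidder 4 bids 2 and Bidder 5 bids 2.
Truthful bid 16: wins, pays 16, utility 16 - 16 = 0.
Bid 9 instead: wins, pays 9, utility 16 - 9 = 7.
Since 7 > 0, bidding 9 is strictly better here, so truthful bidding is not dominant.

No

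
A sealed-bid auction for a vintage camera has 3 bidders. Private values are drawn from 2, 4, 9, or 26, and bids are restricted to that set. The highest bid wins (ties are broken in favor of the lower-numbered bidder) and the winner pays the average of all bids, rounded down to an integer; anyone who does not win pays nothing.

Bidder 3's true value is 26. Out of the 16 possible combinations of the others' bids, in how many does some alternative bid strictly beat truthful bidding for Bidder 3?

4

Others bid (2, 2): truth gives 16; bid 4 gives 24 > 16. Violating.
Others bid (2, 4): truth gives 16; bid 9 gives 21 > 16. Violating.
Others bid (4, 2): truth gives 16; bid 9 gives 21 > 16. Violating.
Others bid (4, 4): truth gives 15; bid 9 gives 21 > 15. Violating.
Others bid (2, 9): truth gives 14; no alternative beats it.
Others bid (2, 26): truth gives 0; no alternative beats it.
(Checking all 16 profiles: 4 have a profitable deviation, 12 do not.)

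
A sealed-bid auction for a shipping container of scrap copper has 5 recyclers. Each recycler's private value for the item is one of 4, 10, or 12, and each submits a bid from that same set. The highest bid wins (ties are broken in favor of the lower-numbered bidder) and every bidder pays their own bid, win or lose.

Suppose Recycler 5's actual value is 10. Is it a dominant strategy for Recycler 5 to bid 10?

Consider the case where Recycler 1 bids 4, Recycler 2 bids 4, Recycler 3 bids 4 and Recycler 4 bids 10.
Truthful bid 10: loses but pays 10, utility -10.
Bid 4 instead: loses but pays 4, utility -4.
Since -4 > -10, bidding 4 is strictly better here, so truthful bidding is not dominant.

No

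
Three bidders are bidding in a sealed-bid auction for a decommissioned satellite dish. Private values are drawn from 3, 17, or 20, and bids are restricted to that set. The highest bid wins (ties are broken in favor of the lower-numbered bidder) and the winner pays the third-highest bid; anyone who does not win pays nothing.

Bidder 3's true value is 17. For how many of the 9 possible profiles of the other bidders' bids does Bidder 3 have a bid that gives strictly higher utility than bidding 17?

Others bid (3, 17): truth gives 0; bid 20 gives 14 > 0. Violating.
Others bid (17, 3): truth gives 0; bid 20 gives 14 > 0. Violating.
Others bid (3, 3): truth gives 14; no alternative beats it.
Others bid (3, 20): truth gives 0; no alternative beats it.
(Checking all 9 profiles: 2 have a profitable deviation, 7 do not.)

2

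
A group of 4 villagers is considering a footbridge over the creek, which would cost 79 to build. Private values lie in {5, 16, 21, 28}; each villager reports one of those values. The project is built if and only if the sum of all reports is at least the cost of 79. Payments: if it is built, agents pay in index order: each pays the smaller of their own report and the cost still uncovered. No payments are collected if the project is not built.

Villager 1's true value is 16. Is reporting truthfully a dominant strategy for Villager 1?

No

Consider the case where Villager 2 reports 21, Villager 3 reports 28 and Villager 4 reports 28.
Truthful report 16: project built, pays 16, utility 16 - 16 = 0.
Report 5 instead: project built, pays 5, utility 16 - 5 = 11.
Since 11 > 0, reporting 5 is strictly better here, so truthful reporting is not dominant.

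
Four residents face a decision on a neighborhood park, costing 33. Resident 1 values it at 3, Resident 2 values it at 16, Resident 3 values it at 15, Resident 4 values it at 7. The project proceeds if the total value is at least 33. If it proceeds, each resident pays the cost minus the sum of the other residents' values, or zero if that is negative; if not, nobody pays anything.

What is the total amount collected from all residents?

15

Total value 41 ≥ cost 33, so it is built.
Resident 1: others sum to 38; max(0, 33 - 38) = 0.
Resident 2: others sum to 25; max(0, 33 - 25) = 8.
Resident 3: others sum to 26; max(0, 33 - 26) = 7.
Resident 4: others sum to 34; max(0, 33 - 34) = 0.
Total collected = 0 + 8 + 7 + 0 = 15.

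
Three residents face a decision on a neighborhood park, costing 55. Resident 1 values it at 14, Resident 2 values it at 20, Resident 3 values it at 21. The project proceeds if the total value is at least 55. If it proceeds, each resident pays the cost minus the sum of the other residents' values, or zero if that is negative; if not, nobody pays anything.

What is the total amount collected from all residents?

Total value 55 ≥ cost 55, so it is built.
Resident 1: others sum to 41; max(0, 55 - 41) = 14.
Resident 2: others sum to 35; max(0, 55 - 35) = 20.
Resident 3: others sum to 34; max(0, 55 - 34) = 21.
Total collected = 14 + 20 + 21 = 55.

55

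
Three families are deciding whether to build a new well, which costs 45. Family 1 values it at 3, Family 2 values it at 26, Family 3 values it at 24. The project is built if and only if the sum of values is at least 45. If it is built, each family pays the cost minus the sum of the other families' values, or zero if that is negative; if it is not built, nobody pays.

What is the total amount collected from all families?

Total value 53 ≥ cost 45, so it is built.
Family 1: others sum to 50; max(0, 45 - 50) = 0.
Family 2: others sum to 27; max(0, 45 - 27) = 18.
Family 3: others sum to 29; max(0, 45 - 29) = 16.
Total collected = 0 + 18 + 16 = 34.

34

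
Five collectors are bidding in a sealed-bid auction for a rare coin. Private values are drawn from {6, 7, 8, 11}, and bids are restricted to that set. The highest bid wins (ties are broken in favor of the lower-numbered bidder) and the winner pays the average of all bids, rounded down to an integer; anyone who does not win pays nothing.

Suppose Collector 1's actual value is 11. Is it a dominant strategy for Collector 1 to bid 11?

No

Consider the case where Collector 2 bids 6, Collector 3 bids 6, Collector 4 bids 6 and Collector 5 bids 6.
Truthful bid 11: wins, pays 7, utility 11 - 7 = 4.
Bid 6 instead: wins, pays 6, utility 11 - 6 = 5.
Since 5 > 4, bidding 6 is strictly better here, so truthful bidding is not dominant.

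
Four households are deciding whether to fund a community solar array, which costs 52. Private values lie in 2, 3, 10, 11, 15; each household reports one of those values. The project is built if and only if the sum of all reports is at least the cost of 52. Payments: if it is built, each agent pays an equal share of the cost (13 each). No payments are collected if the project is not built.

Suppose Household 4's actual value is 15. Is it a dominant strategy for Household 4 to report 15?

Yes

Check each profile of the others' reports and compare truth against every alternative report.
Others report (10, 15, 15): truth gives 2, best alternative gives 0.
Others report (11, 11, 15): truth gives 2, best alternative gives 0.
Others report (11, 15, 11): truth gives 2, best alternative gives 0.
Others report (15, 10, 15): truth gives 2, best alternative gives 0.
Others report (15, 11, 11): truth gives 2, best alternative gives 0.
Others report (15, 15, 10): truth gives 2, best alternative gives 0.
(Remaining 119 profiles checked similarly; truth is weakly best in each.)
In every case the truthful report is at least as good as any alternative, so it is a dominant strategy.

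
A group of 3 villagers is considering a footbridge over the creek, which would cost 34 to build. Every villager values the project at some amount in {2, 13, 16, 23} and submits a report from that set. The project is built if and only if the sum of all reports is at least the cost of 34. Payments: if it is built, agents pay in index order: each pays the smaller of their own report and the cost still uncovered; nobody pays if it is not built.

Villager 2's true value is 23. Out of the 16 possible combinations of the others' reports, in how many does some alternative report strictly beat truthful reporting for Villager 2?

12

Others report (2, 16): truth gives 0; report 16 gives 7 > 0. Violating.
Others report (2, 23): truth gives 0; report 13 gives 10 > 0. Violating.
Others report (13, 13): truth gives 2; report 13 gives 10 > 2. Violating.
Others report (13, 16): truth gives 2; report 13 gives 10 > 2. Violating.
Others report (2, 2): truth gives 0; no alternative beats it.
Others report (2, 13): truth gives 0; no alternative beats it.
(Checking all 16 profiles: 12 have a profitable deviation, 4 do not.)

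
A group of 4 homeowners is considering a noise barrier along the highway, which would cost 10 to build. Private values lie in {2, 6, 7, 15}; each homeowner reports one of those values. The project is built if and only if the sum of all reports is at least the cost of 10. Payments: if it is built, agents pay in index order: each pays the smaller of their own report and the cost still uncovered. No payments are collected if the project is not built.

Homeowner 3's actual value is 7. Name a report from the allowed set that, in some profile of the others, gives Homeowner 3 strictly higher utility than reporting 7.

Suppose Homeowner 1 reports 2, Homeowner 2 reports 2 and Homeowner 4 reports 6.
Report 7: project built, pays 6, utility 7 - 6 = 1.
Report 2: project built, pays 2, utility 7 - 2 = 5.
So reporting 2 beats truth here (5 > 1).

2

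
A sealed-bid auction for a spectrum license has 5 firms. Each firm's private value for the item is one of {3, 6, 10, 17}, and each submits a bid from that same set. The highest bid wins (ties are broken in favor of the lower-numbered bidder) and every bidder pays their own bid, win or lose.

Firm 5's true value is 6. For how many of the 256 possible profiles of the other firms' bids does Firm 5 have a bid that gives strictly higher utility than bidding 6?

Others bid (3, 3, 3, 6): truth gives -6; bid 3 gives -3 > -6. Violating.
Others bid (3, 3, 3, 10): truth gives -6; bid 3 gives -3 > -6. Violating.
Others bid (3, 3, 3, 17): truth gives -6; bid 3 gives -3 > -6. Violating.
Others bid (3, 3, 6, 3): truth gives -6; bid 3 gives -3 > -6. Violating.
Others bid (3, 3, 3, 3): truth gives 0; no alternative beats it.
(Checking all 256 profiles: 255 have a profitable deviation, 1 does not.)

255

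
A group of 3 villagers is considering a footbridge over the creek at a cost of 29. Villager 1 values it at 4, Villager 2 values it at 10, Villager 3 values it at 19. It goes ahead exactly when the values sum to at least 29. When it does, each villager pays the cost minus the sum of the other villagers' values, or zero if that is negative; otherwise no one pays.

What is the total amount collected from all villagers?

Total value 33 ≥ cost 29, so it is built.
Villager 1: others sum to 29; max(0, 29 - 29) = 0.
Villager 2: others sum to 23; max(0, 29 - 23) = 6.
Villager 3: others sum to 14; max(0, 29 - 14) = 15.
Total collected = 0 + 6 + 15 = 21.

21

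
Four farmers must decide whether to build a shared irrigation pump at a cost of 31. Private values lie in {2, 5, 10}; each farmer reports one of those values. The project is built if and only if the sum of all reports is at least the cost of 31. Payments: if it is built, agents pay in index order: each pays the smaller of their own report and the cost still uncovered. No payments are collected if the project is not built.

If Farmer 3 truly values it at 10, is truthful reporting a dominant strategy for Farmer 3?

No

Consider the case where Farmer 1 reports 10, Farmer 2 reports 10 and Farmer 4 reports 10.
Truthful report 10: project built, pays 10, utility 10 - 10 = 0.
Report 2 instead: project built, pays 2, utility 10 - 2 = 8.
Since 8 > 0, reporting 2 is strictly better here, so truthful reporting is not dominant.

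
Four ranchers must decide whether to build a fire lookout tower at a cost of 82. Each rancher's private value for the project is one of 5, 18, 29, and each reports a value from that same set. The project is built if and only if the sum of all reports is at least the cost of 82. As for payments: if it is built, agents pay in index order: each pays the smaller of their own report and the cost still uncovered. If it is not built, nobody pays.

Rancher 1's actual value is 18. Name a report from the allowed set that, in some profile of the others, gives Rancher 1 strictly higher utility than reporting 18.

Suppose Rancher 2 reports 29, Rancher 3 reports 29 and Rancher 4 reports 29.
Report 18: project built, pays 18, utility 18 - 18 = 0.
Report 5: project built, pays 5, utility 18 - 5 = 13.
So reporting 5 beats truth here (13 > 0).

5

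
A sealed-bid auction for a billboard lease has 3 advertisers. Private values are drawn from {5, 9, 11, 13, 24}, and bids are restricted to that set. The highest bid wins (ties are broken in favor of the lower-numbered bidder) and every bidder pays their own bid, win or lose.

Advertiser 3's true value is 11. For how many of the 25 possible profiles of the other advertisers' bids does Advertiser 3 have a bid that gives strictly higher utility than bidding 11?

22

Others bid (5, 5): truth gives 0; bid 9 gives 2 > 0. Violating.
Others bid (5, 11): truth gives -11; bid 13 gives -2 > -11. Violating.
Others bid (5, 13): truth gives -11; bid 5 gives -5 > -11. Violating.
Others bid (5, 24): truth gives -11; bid 5 gives -5 > -11. Violating.
Others bid (5, 9): truth gives 0; no alternative beats it.
Others bid (9, 5): truth gives 0; no alternative beats it.
(Checking all 25 profiles: 22 have a profitable deviation, 3 do not.)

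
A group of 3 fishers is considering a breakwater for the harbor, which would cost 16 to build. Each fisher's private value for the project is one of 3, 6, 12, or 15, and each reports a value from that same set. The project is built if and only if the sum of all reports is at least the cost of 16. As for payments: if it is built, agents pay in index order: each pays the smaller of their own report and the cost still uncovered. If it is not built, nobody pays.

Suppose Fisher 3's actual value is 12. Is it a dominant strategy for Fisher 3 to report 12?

Yes

Check each profile of the others' reports and compare truth against every alternative report.
Others report (3, 15): truth gives 12, best alternative gives 12.
Others report (6, 12): truth gives 12, best alternative gives 12.
Others report (6, 15): truth gives 12, best alternative gives 12.
Others report (12, 6): truth gives 12, best alternative gives 12.
Others report (12, 12): truth gives 12, best alternative gives 12.
Others report (12, 15): truth gives 12, best alternative gives 12.
(Remaining 10 profiles checked similarly; truth is weakly best in each.)
In every case the truthful report is at least as good as any alternative, so it is a dominant strategy.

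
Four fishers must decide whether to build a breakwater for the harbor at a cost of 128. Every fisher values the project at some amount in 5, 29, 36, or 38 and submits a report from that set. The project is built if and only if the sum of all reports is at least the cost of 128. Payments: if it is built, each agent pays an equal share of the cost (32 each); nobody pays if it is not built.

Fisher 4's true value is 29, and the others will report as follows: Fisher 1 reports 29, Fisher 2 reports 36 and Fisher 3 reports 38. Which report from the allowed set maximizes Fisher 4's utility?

5

Report 5: project not built, utility 0.
Report 29: project built, pays 32, utility 29 - 32 = -3.
Report 36: project built, pays 32, utility 29 - 32 = -3.
Report 38: project built, pays 32, utility 29 - 32 = -3.
The best choice is 5 with utility 0.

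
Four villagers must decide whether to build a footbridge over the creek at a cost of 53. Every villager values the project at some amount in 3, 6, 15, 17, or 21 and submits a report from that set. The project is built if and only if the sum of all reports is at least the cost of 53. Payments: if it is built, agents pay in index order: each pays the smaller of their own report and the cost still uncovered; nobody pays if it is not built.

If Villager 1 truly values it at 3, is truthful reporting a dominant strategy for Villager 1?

Check each profile of the others' reports and compare truth against every alternative report.
Others report (6, 21, 21): truth gives 0, best alternative gives -3.
Others report (15, 15, 17): truth gives 0, best alternative gives -3.
Others report (15, 15, 21): truth gives 0, best alternative gives -3.
Others report (15, 17, 15): truth gives 0, best alternative gives -3.
Others report (15, 17, 17): truth gives 0, best alternative gives -3.
Others report (15, 17, 21): truth gives 0, best alternative gives -3.
(Remaining 119 profiles checked similarly; truth is weakly best in each.)
In every case the truthful report is at least as good as any alternative, so it is a dominant strategy.

Yes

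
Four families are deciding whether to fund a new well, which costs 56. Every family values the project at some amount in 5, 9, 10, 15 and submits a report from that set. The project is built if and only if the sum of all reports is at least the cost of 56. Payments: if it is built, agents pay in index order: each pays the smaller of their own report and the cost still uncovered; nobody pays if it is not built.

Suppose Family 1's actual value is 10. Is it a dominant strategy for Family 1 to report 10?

Check each profile of the others' reports and compare truth against every alternative report.
Others report (5, 5, 5): truth gives 0, best alternative gives 0.
Others report (5, 5, 9): truth gives 0, best alternative gives 0.
Others report (5, 5, 10): truth gives 0, best alternative gives 0.
Others report (5, 5, 15): truth gives 0, best alternative gives 0.
Others report (5, 9, 5): truth gives 0, best alternative gives 0.
Others report (5, 9, 9): truth gives 0, best alternative gives 0.
(Remaining 58 profiles checked similarly; truth is weakly best in each.)
In every case the truthful report is at least as good as any alternative, so it is a dominant strategy.

Yes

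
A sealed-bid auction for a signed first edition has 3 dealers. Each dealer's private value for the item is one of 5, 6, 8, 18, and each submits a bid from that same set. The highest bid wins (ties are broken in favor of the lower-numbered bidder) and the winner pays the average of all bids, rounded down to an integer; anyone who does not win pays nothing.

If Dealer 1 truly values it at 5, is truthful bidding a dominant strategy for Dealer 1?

Check each profile of the others' bids and compare truth against every alternative bid.
Others bid (6, 6): truth gives 0, best alternative gives -1.
Others bid (5, 5): truth gives 0, best alternative gives 0.
Others bid (5, 6): truth gives 0, best alternative gives 0.
Others bid (5, 8): truth gives 0, best alternative gives 0.
Others bid (5, 18): truth gives 0, best alternative gives 0.
Others bid (6, 5): truth gives 0, best alternative gives 0.
(Remaining 10 profiles checked similarly; truth is weakly best in each.)
In every case the truthful bid is at least as good as any alternative, so it is a dominant strategy.

Yes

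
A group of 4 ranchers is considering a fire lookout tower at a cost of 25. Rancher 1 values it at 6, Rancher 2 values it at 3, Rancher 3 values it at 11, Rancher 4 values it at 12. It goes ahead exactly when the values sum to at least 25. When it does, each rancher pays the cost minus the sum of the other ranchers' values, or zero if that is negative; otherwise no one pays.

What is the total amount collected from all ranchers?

9

Total value 32 ≥ cost 25, so it is built.
Rancher 1: others sum to 26; max(0, 25 - 26) = 0.
Rancher 2: others sum to 29; max(0, 25 - 29) = 0.
Rancher 3: others sum to 21; max(0, 25 - 21) = 4.
Rancher 4: others sum to 20; max(0, 25 - 20) = 5.
Total collected = 0 + 0 + 4 + 5 = 9.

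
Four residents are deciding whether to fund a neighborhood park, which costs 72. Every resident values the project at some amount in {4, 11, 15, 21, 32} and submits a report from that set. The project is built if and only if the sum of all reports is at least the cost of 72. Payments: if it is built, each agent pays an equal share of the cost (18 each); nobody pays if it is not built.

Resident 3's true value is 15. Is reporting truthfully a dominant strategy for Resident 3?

Consider the case where Resident 1 reports 4, Resident 2 reports 21 and Resident 4 reports 32.
Truthful report 15: project built, pays 18, utility 15 - 18 = -3.
Report 4 instead: project not built, utility 0.
Since 0 > -3, reporting 4 is strictly better here, so truthful reporting is not dominant.

No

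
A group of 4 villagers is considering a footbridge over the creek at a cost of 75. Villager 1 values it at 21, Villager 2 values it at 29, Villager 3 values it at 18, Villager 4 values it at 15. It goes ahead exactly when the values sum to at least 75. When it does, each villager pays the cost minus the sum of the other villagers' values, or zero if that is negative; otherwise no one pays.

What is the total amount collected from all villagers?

Total value 83 ≥ cost 75, so it is built.
Villager 1: others sum to 62; max(0, 75 - 62) = 13.
Villager 2: others sum to 54; max(0, 75 - 54) = 21.
Villager 3: others sum to 65; max(0, 75 - 65) = 10.
Villager 4: others sum to 68; max(0, 75 - 68) = 7.
Total collected = 13 + 21 + 10 + 7 = 51.

51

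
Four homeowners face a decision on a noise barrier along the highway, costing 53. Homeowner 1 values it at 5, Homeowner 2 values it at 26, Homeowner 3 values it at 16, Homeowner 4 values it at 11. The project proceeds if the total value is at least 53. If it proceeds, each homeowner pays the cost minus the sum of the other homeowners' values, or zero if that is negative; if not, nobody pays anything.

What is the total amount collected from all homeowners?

Total value 58 ≥ cost 53, so it is built.
Homeowner 1: others sum to 53; max(0, 53 - 53) = 0.
Homeowner 2: others sum to 32; max(0, 53 - 32) = 21.
Homeowner 3: others sum to 42; max(0, 53 - 42) = 11.
Homeowner 4: others sum to 47; max(0, 53 - 47) = 6.
Total collected = 0 + 21 + 11 + 6 = 38.

38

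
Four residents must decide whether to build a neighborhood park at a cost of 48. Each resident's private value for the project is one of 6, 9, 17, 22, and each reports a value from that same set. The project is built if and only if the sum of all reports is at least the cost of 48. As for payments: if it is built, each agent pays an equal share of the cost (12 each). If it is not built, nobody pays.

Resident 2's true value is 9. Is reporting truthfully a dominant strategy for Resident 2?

No

Consider the case where Resident 1 reports 6, Resident 3 reports 17 and Resident 4 reports 17.
Truthful report 9: project built, pays 12, utility 9 - 12 = -3.
Report 6 instead: project not built, utility 0.
Since 0 > -3, reporting 6 is strictly better here, so truthful reporting is not dominant.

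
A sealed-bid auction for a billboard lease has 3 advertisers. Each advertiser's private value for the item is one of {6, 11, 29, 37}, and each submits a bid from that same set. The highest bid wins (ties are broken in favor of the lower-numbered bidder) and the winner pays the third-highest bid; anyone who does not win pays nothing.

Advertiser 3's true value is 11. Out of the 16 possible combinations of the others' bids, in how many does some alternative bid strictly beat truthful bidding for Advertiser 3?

4

Others bid (6, 11): truth gives 0; bid 29 gives 5 > 0. Violating.
Others bid (6, 29): truth gives 0; bid 37 gives 5 > 0. Violating.
Others bid (11, 6): truth gives 0; bid 29 gives 5 > 0. Violating.
Others bid (29, 6): truth gives 0; bid 37 gives 5 > 0. Violating.
Others bid (6, 6): truth gives 5; no alternative beats it.
Others bid (6, 37): truth gives 0; no alternative beats it.
(Checking all 16 profiles: 4 have a profitable deviation, 12 do not.)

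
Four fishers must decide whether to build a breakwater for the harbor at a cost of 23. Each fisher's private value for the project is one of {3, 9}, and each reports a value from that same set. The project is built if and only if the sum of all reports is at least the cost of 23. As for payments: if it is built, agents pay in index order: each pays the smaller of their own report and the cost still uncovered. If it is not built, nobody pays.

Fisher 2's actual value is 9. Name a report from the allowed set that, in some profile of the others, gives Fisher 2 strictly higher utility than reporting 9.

3

Suppose Fisher 1 reports 3, Fisher 3 reports 9 and Fisher 4 reports 9.
Report 9: project built, pays 9, utility 9 - 9 = 0.
Report 3: project built, pays 3, utility 9 - 3 = 6.
So reporting 3 beats truth here (6 > 0).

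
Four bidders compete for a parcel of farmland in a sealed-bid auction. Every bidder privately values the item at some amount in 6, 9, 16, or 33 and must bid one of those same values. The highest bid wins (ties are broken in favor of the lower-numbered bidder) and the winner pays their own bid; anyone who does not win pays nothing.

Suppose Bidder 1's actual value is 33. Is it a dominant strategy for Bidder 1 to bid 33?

Consider the case where Bidder 2 bids 6, Bidder 3 bids 6 and Bidder 4 bids 6.
Truthful bid 33: wins, pays 33, utility 33 - 33 = 0.
Bid 6 instead: wins, pays 6, utility 33 - 6 = 27.
Since 27 > 0, bidding 6 is strictly better here, so truthful bidding is not dominant.

No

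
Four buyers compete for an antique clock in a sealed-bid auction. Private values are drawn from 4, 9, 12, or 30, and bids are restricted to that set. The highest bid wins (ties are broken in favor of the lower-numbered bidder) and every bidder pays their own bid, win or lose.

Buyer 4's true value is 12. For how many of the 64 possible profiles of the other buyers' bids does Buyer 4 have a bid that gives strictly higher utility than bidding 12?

57

Others bid (4, 4, 4): truth gives 0; bid 9 gives 3 > 0. Violating.
Others bid (4, 4, 12): truth gives -12; bid 4 gives -4 > -12. Violating.
Others bid (4, 4, 30): truth gives -12; bid 4 gives -4 > -12. Violating.
Others bid (4, 9, 12): truth gives -12; bid 4 gives -4 > -12. Violating.
Others bid (4, 4, 9): truth gives 0; no alternative beats it.
Others bid (4, 9, 4): truth gives 0; no alternative beats it.
(Checking all 64 profiles: 57 have a profitable deviation, 7 do not.)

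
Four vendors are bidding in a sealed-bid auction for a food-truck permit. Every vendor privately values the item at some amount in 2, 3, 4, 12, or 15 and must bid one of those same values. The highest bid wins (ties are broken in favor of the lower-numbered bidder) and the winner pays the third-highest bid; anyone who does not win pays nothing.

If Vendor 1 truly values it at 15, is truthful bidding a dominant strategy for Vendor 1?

Check each profile of the others' bids and compare truth against every alternative bid.
Others bid (2, 2, 15): truth gives 13, best alternative gives 0.
Others bid (2, 15, 2): truth gives 13, best alternative gives 0.
Others bid (15, 2, 2): truth gives 13, best alternative gives 0.
Others bid (2, 3, 15): truth gives 12, best alternative gives 0.
Others bid (2, 15, 3): truth gives 12, best alternative gives 0.
Others bid (3, 2, 15): truth gives 12, best alternative gives 0.
(Remaining 119 profiles checked similarly; truth is weakly best in each.)
In every case the truthful bid is at least as good as any alternative, so it is a dominant strategy.

Yes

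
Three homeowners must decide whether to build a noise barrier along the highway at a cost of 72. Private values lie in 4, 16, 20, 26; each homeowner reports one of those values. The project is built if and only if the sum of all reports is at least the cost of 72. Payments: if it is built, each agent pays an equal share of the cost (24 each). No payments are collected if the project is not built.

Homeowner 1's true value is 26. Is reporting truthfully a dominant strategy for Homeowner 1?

Check each profile of the others' reports and compare truth against every alternative report.
Others report (20, 26): truth gives 2, best alternative gives 0.
Others report (26, 20): truth gives 2, best alternative gives 0.
Others report (26, 26): truth gives 2, best alternative gives 2.
Others report (4, 4): truth gives 0, best alternative gives 0.
Others report (4, 16): truth gives 0, best alternative gives 0.
Others report (4, 20): truth gives 0, best alternative gives 0.
(Remaining 10 profiles checked similarly; truth is weakly best in each.)
In every case the truthful report is at least as good as any alternative, so it is a dominant strategy.

Yes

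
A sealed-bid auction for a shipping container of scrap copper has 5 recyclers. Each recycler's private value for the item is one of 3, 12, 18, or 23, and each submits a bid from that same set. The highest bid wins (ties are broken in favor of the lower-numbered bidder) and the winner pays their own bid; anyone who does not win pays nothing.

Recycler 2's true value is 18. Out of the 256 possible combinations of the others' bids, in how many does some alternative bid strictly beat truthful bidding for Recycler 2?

8

Others bid (3, 3, 3, 3): truth gives 0; bid 12 gives 6 > 0. Violating.
Others bid (3, 3, 3, 12): truth gives 0; bid 12 gives 6 > 0. Violating.
Others bid (3, 3, 12, 3): truth gives 0; bid 12 gives 6 > 0. Violating.
Others bid (3, 3, 12, 12): truth gives 0; bid 12 gives 6 > 0. Violating.
Others bid (3, 3, 3, 18): truth gives 0; no alternative beats it.
Others bid (3, 3, 3, 23): truth gives 0; no alternative beats it.
(Checking all 256 profiles: 8 have a profitable deviation, 248 do not.)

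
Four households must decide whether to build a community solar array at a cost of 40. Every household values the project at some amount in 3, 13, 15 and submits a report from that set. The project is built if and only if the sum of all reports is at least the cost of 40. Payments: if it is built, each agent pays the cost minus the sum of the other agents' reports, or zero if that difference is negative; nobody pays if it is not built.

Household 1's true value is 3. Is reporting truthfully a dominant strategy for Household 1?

Check each profile of the others' reports and compare truth against every alternative report.
Others report (3, 13, 13): truth gives 0, best alternative gives -8.
Others report (13, 3, 13): truth gives 0, best alternative gives -8.
Others report (13, 13, 3): truth gives 0, best alternative gives -8.
Others report (3, 13, 15): truth gives 0, best alternative gives -6.
Others report (3, 15, 13): truth gives 0, best alternative gives -6.
Others report (13, 3, 15): truth gives 0, best alternative gives -6.
(Remaining 21 profiles checked similarly; truth is weakly best in each.)
In every case the truthful report is at least as good as any alternative, so it is a dominant strategy.

Yes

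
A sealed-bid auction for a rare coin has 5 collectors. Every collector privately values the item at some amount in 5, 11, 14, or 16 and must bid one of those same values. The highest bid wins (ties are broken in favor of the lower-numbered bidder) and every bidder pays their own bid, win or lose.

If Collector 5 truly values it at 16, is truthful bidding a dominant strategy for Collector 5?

No

Consider the case where Collector 1 bids 5, Collector 2 bids 5, Collector 3 bids 5 and Collector 4 bids 5.
Truthful bid 16: wins, pays 16, utility 16 - 16 = 0.
Bid 11 instead: wins, pays 11, utility 16 - 11 = 5.
Since 5 > 0, bidding 11 is strictly better here, so truthful bidding is not dominant.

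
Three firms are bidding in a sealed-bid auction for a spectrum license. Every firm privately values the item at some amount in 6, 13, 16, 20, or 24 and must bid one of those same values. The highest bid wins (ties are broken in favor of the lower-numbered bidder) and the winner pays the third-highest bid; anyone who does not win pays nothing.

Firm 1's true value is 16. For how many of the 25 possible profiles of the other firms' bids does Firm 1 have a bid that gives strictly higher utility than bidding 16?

Others bid (6, 20): truth gives 0; bid 20 gives 10 > 0. Violating.
Others bid (6, 24): truth gives 0; bid 24 gives 10 > 0. Violating.
Others bid (13, 20): truth gives 0; bid 20 gives 3 > 0. Violating.
Others bid (13, 24): truth gives 0; bid 24 gives 3 > 0. Violating.
Others bid (6, 6): truth gives 10; no alternative beats it.
Others bid (6, 13): truth gives 10; no alternative beats it.
(Checking all 25 profiles: 8 have a profitable deviation, 17 do not.)

8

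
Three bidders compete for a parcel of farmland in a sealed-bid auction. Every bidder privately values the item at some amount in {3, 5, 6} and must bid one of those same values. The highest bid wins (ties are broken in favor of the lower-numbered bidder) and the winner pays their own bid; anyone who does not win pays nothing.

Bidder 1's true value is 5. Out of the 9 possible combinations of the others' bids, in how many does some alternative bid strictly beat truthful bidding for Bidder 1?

1

Others bid (3, 3): truth gives 0; bid 3 gives 2 > 0. Violating.
Others bid (3, 5): truth gives 0; no alternative beats it.
Others bid (3, 6): truth gives 0; no alternative beats it.
(Checking all 9 profiles: 1 has a profitable deviation, 8 do not.)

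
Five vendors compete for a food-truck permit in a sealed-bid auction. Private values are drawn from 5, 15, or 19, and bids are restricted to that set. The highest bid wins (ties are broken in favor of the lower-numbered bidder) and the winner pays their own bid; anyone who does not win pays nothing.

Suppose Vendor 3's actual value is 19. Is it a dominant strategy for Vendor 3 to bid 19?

No

Consider the case where Vendor 1 bids 5, Vendor 2 bids 5, Vendor 4 bids 5 and Vendor 5 bids 5.
Truthful bid 19: wins, pays 19, utility 19 - 19 = 0.
Bid 15 instead: wins, pays 15, utility 19 - 15 = 4.
Since 4 > 0, bidding 15 is strictly better here, so truthful bidding is not dominant.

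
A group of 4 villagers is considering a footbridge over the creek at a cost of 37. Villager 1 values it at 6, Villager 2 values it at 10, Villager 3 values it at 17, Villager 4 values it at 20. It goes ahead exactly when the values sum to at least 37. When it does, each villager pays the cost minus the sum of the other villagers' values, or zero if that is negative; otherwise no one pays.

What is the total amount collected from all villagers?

5

Total value 53 ≥ cost 37, so it is built.
Villager 1: others sum to 47; max(0, 37 - 47) = 0.
Villager 2: others sum to 43; max(0, 37 - 43) = 0.
Villager 3: others sum to 36; max(0, 37 - 36) = 1.
Villager 4: others sum to 33; max(0, 37 - 33) = 4.
Total collected = 0 + 0 + 1 + 4 = 5.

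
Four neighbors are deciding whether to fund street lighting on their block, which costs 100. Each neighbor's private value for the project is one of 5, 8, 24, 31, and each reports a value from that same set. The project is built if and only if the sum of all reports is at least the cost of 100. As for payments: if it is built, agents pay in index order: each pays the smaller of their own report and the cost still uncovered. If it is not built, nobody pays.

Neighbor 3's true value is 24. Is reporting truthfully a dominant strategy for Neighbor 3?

No

Consider the case where Neighbor 1 reports 31, Neighbor 2 reports 31 and Neighbor 4 reports 31.
Truthful report 24: project built, pays 24, utility 24 - 24 = 0.
Report 8 instead: project built, pays 8, utility 24 - 8 = 16.
Since 16 > 0, reporting 8 is strictly better here, so truthful reporting is not dominant.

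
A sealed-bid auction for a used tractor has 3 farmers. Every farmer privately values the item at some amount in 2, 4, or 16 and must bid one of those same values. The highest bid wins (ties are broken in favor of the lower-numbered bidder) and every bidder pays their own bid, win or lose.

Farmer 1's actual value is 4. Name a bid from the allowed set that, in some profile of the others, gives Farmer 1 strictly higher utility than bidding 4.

Suppose Farmer 2 bids 2 and Farmer 3 bids 2.
Bid 4: wins, pays 4, utility 4 - 4 = 0.
Bid 2: wins, pays 2, utility 4 - 2 = 2.
So bidding 2 beats truth here (2 > 0).

2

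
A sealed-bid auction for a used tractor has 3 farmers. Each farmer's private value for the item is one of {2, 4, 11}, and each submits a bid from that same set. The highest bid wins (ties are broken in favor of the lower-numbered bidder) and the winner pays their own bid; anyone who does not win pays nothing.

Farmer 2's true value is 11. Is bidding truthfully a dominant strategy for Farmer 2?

Consider the case where Farmer 1 bids 2 and Farmer 3 bids 2.
Truthful bid 11: wins, pays 11, utility 11 - 11 = 0.
Bid 4 instead: wins, pays 4, utility 11 - 4 = 7.
Since 7 > 0, bidding 4 is strictly better here, so truthful bidding is not dominant.

No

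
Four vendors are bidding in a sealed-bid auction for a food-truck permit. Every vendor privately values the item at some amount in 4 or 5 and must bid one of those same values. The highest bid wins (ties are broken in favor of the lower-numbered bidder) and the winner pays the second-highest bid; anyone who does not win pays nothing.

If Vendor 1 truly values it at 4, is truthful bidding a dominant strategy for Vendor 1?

Check each profile of the others' bids and compare truth against every alternative bid.
Others bid (4, 4, 5): truth gives 0, best alternative gives -1.
Others bid (4, 5, 4): truth gives 0, best alternative gives -1.
Others bid (4, 5, 5): truth gives 0, best alternative gives -1.
Others bid (5, 4, 4): truth gives 0, best alternative gives -1.
Others bid (5, 4, 5): truth gives 0, best alternative gives -1.
Others bid (5, 5, 4): truth gives 0, best alternative gives -1.
(Remaining 2 profiles checked similarly; truth is weakly best in each.)
In every case the truthful bid is at least as good as any alternative, so it is a dominant strategy.

Yes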